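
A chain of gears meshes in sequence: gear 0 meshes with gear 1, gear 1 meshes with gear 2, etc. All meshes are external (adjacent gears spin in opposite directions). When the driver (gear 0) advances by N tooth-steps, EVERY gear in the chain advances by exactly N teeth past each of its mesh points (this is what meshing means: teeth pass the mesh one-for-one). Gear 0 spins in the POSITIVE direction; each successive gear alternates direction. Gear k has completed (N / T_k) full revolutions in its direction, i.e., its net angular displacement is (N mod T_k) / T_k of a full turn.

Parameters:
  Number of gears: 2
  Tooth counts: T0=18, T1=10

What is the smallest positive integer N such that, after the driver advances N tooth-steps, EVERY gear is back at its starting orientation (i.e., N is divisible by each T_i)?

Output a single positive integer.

Answer: 90

Derivation:
Gear k returns to start when N is a multiple of T_k.
All gears at start simultaneously when N is a common multiple of [18, 10]; the smallest such N is lcm(18, 10).
Start: lcm = T0 = 18
Fold in T1=10: gcd(18, 10) = 2; lcm(18, 10) = 18 * 10 / 2 = 180 / 2 = 90
Full cycle length = 90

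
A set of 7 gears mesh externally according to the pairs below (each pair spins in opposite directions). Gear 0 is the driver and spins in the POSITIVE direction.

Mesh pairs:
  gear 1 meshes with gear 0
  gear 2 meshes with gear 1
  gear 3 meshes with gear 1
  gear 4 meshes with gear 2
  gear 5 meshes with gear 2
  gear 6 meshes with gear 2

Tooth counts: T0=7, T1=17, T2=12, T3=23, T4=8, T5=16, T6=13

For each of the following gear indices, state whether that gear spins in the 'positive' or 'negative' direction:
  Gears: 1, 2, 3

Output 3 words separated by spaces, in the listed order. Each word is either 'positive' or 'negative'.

Answer: negative positive positive

Derivation:
Gear 0 (driver): positive (depth 0)
  gear 1: meshes with gear 0 -> depth 1 -> negative (opposite of gear 0)
  gear 2: meshes with gear 1 -> depth 2 -> positive (opposite of gear 1)
  gear 3: meshes with gear 1 -> depth 2 -> positive (opposite of gear 1)
  gear 4: meshes with gear 2 -> depth 3 -> negative (opposite of gear 2)
  gear 5: meshes with gear 2 -> depth 3 -> negative (opposite of gear 2)
  gear 6: meshes with gear 2 -> depth 3 -> negative (opposite of gear 2)
Queried indices 1, 2, 3 -> negative, positive, positive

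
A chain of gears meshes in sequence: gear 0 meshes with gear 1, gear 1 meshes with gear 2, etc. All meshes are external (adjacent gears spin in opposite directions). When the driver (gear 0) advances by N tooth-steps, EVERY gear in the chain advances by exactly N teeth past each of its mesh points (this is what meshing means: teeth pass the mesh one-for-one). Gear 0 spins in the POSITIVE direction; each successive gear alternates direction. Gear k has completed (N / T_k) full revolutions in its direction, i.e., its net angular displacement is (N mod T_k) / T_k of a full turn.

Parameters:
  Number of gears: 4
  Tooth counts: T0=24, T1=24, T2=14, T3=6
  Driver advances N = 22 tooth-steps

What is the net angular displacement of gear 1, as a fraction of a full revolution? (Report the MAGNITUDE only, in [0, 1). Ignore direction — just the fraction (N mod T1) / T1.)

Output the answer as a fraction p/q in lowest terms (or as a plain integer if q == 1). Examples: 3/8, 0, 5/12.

Chain of 4 gears, tooth counts: [24, 24, 14, 6]
  gear 0: T0=24, direction=positive, advance = 22 mod 24 = 22 teeth = 22/24 turn
  gear 1: T1=24, direction=negative, advance = 22 mod 24 = 22 teeth = 22/24 turn
  gear 2: T2=14, direction=positive, advance = 22 mod 14 = 8 teeth = 8/14 turn
  gear 3: T3=6, direction=negative, advance = 22 mod 6 = 4 teeth = 4/6 turn
Gear 1: 22 mod 24 = 22
Fraction = 22 / 24 = 11/12 (gcd(22,24)=2) = 11/12

Answer: 11/12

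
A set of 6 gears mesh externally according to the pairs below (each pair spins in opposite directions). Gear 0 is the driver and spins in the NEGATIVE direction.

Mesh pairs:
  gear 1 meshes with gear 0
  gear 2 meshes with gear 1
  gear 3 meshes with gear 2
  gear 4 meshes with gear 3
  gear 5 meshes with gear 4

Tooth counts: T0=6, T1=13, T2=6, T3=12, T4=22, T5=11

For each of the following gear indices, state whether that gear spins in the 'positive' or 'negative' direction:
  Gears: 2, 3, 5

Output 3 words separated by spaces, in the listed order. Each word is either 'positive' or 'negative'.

Answer: negative positive positive

Derivation:
Gear 0 (driver): negative (depth 0)
  gear 1: meshes with gear 0 -> depth 1 -> positive (opposite of gear 0)
  gear 2: meshes with gear 1 -> depth 2 -> negative (opposite of gear 1)
  gear 3: meshes with gear 2 -> depth 3 -> positive (opposite of gear 2)
  gear 4: meshes with gear 3 -> depth 4 -> negative (opposite of gear 3)
  gear 5: meshes with gear 4 -> depth 5 -> positive (opposite of gear 4)
Queried indices 2, 3, 5 -> negative, positive, positive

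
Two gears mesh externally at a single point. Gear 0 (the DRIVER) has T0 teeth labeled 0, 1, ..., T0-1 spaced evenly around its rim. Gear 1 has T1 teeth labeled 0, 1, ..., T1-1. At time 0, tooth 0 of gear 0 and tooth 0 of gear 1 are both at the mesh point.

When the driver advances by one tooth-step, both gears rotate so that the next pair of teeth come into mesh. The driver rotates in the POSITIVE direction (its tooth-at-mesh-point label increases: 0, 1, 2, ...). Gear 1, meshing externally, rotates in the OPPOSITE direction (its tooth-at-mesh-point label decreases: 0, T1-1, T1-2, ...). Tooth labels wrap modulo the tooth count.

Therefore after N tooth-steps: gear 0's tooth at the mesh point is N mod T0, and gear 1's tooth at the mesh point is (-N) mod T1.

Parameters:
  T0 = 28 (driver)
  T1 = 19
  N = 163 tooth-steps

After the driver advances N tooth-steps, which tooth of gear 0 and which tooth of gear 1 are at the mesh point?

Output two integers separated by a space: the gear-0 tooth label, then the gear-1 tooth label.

Answer: 23 8

Derivation:
Gear 0 (driver, T0=28): tooth at mesh = N mod T0
  163 = 5 * 28 + 23, so 163 mod 28 = 23
  gear 0 tooth = 23
Gear 1 (driven, T1=19): tooth at mesh = (-N) mod T1
  163 = 8 * 19 + 11, so 163 mod 19 = 11
  (-163) mod 19 = (-11) mod 19 = 19 - 11 = 8
Mesh after 163 steps: gear-0 tooth 23 meets gear-1 tooth 8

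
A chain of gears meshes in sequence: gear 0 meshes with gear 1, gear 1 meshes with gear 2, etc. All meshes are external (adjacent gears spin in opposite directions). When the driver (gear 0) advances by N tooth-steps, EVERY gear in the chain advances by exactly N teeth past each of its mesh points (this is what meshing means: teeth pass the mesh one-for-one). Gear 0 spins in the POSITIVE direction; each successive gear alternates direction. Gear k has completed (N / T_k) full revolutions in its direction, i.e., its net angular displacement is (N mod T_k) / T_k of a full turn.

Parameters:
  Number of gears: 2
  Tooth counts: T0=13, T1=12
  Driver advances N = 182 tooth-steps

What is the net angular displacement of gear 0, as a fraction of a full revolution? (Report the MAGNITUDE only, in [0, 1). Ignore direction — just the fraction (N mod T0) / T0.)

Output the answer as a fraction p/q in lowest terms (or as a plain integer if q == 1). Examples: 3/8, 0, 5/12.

Chain of 2 gears, tooth counts: [13, 12]
  gear 0: T0=13, direction=positive, advance = 182 mod 13 = 0 teeth = 0/13 turn
  gear 1: T1=12, direction=negative, advance = 182 mod 12 = 2 teeth = 2/12 turn
Gear 0: 182 mod 13 = 0
Fraction = 0 / 13 = 0/1 (gcd(0,13)=13) = 0

Answer: 0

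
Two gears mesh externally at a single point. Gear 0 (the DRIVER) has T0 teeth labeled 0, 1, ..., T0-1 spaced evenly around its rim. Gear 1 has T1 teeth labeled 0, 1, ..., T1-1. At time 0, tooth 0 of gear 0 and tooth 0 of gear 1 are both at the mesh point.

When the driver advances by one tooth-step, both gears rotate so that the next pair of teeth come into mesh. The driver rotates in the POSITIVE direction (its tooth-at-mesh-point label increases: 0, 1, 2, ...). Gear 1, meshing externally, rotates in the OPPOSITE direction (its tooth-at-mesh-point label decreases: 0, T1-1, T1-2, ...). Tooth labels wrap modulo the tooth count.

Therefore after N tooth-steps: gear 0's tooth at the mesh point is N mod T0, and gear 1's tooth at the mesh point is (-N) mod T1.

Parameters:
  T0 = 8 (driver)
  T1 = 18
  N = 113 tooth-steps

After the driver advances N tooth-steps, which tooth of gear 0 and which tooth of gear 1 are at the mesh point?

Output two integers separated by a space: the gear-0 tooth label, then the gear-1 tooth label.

Gear 0 (driver, T0=8): tooth at mesh = N mod T0
  113 = 14 * 8 + 1, so 113 mod 8 = 1
  gear 0 tooth = 1
Gear 1 (driven, T1=18): tooth at mesh = (-N) mod T1
  113 = 6 * 18 + 5, so 113 mod 18 = 5
  (-113) mod 18 = (-5) mod 18 = 18 - 5 = 13
Mesh after 113 steps: gear-0 tooth 1 meets gear-1 tooth 13

Answer: 1 13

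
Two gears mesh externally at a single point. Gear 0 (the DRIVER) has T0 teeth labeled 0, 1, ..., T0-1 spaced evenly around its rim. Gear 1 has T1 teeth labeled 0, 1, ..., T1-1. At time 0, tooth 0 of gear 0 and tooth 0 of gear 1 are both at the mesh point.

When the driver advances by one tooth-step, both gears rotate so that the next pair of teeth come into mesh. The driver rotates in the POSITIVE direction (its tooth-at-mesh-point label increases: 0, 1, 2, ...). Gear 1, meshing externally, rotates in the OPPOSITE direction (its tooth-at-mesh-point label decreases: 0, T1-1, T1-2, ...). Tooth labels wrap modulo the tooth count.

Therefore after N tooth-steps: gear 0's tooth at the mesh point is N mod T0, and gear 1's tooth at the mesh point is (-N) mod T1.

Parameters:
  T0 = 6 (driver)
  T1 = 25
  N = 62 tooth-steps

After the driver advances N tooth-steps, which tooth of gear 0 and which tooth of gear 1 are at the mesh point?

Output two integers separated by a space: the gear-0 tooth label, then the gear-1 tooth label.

Gear 0 (driver, T0=6): tooth at mesh = N mod T0
  62 = 10 * 6 + 2, so 62 mod 6 = 2
  gear 0 tooth = 2
Gear 1 (driven, T1=25): tooth at mesh = (-N) mod T1
  62 = 2 * 25 + 12, so 62 mod 25 = 12
  (-62) mod 25 = (-12) mod 25 = 25 - 12 = 13
Mesh after 62 steps: gear-0 tooth 2 meets gear-1 tooth 13

Answer: 2 13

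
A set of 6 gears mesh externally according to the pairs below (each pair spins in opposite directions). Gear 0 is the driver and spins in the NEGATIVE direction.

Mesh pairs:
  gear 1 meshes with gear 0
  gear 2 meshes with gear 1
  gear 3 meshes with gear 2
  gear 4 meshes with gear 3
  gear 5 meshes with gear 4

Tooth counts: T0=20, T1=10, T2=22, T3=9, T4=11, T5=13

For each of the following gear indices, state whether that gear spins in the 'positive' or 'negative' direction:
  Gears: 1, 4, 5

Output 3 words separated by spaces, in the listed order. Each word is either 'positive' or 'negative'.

Answer: positive negative positive

Derivation:
Gear 0 (driver): negative (depth 0)
  gear 1: meshes with gear 0 -> depth 1 -> positive (opposite of gear 0)
  gear 2: meshes with gear 1 -> depth 2 -> negative (opposite of gear 1)
  gear 3: meshes with gear 2 -> depth 3 -> positive (opposite of gear 2)
  gear 4: meshes with gear 3 -> depth 4 -> negative (opposite of gear 3)
  gear 5: meshes with gear 4 -> depth 5 -> positive (opposite of gear 4)
Queried indices 1, 4, 5 -> positive, negative, positive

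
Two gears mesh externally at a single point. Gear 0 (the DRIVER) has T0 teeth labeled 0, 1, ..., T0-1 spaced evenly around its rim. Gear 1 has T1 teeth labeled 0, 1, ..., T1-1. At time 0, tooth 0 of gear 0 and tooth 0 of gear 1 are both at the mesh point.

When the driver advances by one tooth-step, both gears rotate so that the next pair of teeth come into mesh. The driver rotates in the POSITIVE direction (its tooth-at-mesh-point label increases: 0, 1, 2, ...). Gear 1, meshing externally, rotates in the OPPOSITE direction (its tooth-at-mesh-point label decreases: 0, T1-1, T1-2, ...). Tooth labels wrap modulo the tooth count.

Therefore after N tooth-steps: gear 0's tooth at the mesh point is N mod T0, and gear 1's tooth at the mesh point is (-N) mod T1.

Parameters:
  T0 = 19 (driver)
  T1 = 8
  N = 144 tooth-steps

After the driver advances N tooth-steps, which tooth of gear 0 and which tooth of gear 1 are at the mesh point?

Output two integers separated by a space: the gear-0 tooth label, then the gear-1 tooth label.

Answer: 11 0

Derivation:
Gear 0 (driver, T0=19): tooth at mesh = N mod T0
  144 = 7 * 19 + 11, so 144 mod 19 = 11
  gear 0 tooth = 11
Gear 1 (driven, T1=8): tooth at mesh = (-N) mod T1
  144 = 18 * 8 + 0, so 144 mod 8 = 0
  (-144) mod 8 = 0
Mesh after 144 steps: gear-0 tooth 11 meets gear-1 tooth 0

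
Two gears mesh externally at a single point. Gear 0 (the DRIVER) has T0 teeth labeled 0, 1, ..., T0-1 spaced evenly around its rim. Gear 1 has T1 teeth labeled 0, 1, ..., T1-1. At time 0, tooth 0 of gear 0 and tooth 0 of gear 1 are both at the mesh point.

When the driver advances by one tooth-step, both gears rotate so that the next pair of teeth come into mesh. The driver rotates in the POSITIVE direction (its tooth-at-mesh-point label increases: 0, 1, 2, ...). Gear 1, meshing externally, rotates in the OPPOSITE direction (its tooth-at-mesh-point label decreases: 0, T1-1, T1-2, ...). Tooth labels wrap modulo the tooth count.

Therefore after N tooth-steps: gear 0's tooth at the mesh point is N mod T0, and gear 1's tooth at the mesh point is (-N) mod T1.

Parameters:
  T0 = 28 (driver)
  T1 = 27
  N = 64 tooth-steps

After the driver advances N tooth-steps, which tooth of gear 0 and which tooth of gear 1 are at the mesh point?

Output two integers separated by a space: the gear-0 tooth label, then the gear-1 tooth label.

Answer: 8 17

Derivation:
Gear 0 (driver, T0=28): tooth at mesh = N mod T0
  64 = 2 * 28 + 8, so 64 mod 28 = 8
  gear 0 tooth = 8
Gear 1 (driven, T1=27): tooth at mesh = (-N) mod T1
  64 = 2 * 27 + 10, so 64 mod 27 = 10
  (-64) mod 27 = (-10) mod 27 = 27 - 10 = 17
Mesh after 64 steps: gear-0 tooth 8 meets gear-1 tooth 17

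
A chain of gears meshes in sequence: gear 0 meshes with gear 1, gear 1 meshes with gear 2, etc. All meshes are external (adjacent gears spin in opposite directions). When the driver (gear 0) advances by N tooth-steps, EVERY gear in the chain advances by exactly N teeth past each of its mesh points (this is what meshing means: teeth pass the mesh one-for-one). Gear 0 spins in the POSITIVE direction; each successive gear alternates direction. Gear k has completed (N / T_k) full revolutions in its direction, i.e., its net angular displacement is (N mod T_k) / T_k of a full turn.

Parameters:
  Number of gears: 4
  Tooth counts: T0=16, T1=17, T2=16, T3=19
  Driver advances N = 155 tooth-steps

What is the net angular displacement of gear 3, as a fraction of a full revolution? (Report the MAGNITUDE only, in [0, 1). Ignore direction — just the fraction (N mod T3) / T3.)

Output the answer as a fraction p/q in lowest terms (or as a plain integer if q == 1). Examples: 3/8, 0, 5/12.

Chain of 4 gears, tooth counts: [16, 17, 16, 19]
  gear 0: T0=16, direction=positive, advance = 155 mod 16 = 11 teeth = 11/16 turn
  gear 1: T1=17, direction=negative, advance = 155 mod 17 = 2 teeth = 2/17 turn
  gear 2: T2=16, direction=positive, advance = 155 mod 16 = 11 teeth = 11/16 turn
  gear 3: T3=19, direction=negative, advance = 155 mod 19 = 3 teeth = 3/19 turn
Gear 3: 155 mod 19 = 3
Fraction = 3 / 19 = 3/19 (gcd(3,19)=1) = 3/19

Answer: 3/19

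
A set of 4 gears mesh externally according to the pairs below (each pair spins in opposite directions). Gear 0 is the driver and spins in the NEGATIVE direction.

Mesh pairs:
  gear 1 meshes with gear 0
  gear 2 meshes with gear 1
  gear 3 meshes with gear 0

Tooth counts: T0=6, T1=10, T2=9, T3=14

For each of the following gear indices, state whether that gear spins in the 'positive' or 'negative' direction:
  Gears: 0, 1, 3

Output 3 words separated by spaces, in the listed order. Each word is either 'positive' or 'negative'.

Gear 0 (driver): negative (depth 0)
  gear 1: meshes with gear 0 -> depth 1 -> positive (opposite of gear 0)
  gear 2: meshes with gear 1 -> depth 2 -> negative (opposite of gear 1)
  gear 3: meshes with gear 0 -> depth 1 -> positive (opposite of gear 0)
Queried indices 0, 1, 3 -> negative, positive, positive

Answer: negative positive positive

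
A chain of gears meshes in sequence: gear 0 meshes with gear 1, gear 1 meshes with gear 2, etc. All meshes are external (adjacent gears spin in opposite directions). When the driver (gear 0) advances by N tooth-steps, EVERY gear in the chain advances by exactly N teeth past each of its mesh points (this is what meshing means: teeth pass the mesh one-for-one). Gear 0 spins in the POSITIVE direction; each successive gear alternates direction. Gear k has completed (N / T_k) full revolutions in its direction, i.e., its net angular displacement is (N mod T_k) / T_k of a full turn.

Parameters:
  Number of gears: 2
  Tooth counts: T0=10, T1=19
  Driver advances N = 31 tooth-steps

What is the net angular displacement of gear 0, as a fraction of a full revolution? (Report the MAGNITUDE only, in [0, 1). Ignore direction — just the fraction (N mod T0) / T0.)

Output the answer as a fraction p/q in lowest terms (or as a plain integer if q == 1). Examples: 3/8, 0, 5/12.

Answer: 1/10

Derivation:
Chain of 2 gears, tooth counts: [10, 19]
  gear 0: T0=10, direction=positive, advance = 31 mod 10 = 1 teeth = 1/10 turn
  gear 1: T1=19, direction=negative, advance = 31 mod 19 = 12 teeth = 12/19 turn
Gear 0: 31 mod 10 = 1
Fraction = 1 / 10 = 1/10 (gcd(1,10)=1) = 1/10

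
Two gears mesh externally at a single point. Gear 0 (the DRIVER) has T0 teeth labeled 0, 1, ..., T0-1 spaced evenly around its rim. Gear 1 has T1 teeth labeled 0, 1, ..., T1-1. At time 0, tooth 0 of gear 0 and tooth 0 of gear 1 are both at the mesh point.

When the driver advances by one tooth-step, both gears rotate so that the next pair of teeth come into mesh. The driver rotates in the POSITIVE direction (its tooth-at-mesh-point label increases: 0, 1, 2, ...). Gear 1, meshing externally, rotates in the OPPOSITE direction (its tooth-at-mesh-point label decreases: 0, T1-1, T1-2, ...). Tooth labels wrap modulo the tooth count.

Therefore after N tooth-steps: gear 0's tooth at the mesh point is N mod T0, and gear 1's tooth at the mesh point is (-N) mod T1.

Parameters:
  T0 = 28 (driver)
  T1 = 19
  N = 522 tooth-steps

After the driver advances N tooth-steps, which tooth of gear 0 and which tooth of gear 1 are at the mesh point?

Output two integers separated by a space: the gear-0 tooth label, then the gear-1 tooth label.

Gear 0 (driver, T0=28): tooth at mesh = N mod T0
  522 = 18 * 28 + 18, so 522 mod 28 = 18
  gear 0 tooth = 18
Gear 1 (driven, T1=19): tooth at mesh = (-N) mod T1
  522 = 27 * 19 + 9, so 522 mod 19 = 9
  (-522) mod 19 = (-9) mod 19 = 19 - 9 = 10
Mesh after 522 steps: gear-0 tooth 18 meets gear-1 tooth 10

Answer: 18 10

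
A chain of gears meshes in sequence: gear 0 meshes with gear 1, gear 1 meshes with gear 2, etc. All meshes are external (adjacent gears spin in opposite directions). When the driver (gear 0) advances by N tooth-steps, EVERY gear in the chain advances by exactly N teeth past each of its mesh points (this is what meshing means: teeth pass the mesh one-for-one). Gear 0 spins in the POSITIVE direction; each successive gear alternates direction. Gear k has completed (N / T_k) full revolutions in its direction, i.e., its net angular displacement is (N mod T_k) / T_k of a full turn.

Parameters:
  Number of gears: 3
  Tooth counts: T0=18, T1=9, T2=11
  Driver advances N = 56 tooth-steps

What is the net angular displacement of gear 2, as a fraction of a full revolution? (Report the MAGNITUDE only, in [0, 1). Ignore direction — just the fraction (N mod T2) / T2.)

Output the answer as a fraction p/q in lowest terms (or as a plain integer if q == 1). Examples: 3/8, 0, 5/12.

Chain of 3 gears, tooth counts: [18, 9, 11]
  gear 0: T0=18, direction=positive, advance = 56 mod 18 = 2 teeth = 2/18 turn
  gear 1: T1=9, direction=negative, advance = 56 mod 9 = 2 teeth = 2/9 turn
  gear 2: T2=11, direction=positive, advance = 56 mod 11 = 1 teeth = 1/11 turn
Gear 2: 56 mod 11 = 1
Fraction = 1 / 11 = 1/11 (gcd(1,11)=1) = 1/11

Answer: 1/11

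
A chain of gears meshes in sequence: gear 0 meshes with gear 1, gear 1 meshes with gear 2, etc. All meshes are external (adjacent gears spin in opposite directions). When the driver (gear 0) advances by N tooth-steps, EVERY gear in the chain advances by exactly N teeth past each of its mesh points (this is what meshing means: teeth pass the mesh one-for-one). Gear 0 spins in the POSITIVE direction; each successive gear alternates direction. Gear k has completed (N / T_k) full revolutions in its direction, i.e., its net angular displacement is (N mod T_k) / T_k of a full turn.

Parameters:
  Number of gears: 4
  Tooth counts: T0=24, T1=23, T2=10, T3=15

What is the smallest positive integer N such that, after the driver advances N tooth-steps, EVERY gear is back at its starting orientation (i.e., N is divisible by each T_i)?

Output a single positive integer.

Answer: 2760

Derivation:
Gear k returns to start when N is a multiple of T_k.
All gears at start simultaneously when N is a common multiple of [24, 23, 10, 15]; the smallest such N is lcm(24, 23, 10, 15).
Start: lcm = T0 = 24
Fold in T1=23: gcd(24, 23) = 1; lcm(24, 23) = 24 * 23 / 1 = 552 / 1 = 552
Fold in T2=10: gcd(552, 10) = 2; lcm(552, 10) = 552 * 10 / 2 = 5520 / 2 = 2760
Fold in T3=15: gcd(2760, 15) = 15; lcm(2760, 15) = 2760 * 15 / 15 = 41400 / 15 = 2760
Full cycle length = 2760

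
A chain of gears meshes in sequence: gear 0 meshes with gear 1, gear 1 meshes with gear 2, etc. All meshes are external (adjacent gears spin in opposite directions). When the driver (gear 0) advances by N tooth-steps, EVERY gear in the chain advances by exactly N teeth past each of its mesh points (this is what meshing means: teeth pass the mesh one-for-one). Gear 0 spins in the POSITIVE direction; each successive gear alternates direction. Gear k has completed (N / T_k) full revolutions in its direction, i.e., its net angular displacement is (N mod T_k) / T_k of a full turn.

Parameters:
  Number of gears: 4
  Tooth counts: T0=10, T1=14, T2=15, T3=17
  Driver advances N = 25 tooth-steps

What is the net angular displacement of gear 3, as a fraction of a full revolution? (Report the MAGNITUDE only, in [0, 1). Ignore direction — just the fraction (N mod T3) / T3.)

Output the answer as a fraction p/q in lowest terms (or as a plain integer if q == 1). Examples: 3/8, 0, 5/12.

Answer: 8/17

Derivation:
Chain of 4 gears, tooth counts: [10, 14, 15, 17]
  gear 0: T0=10, direction=positive, advance = 25 mod 10 = 5 teeth = 5/10 turn
  gear 1: T1=14, direction=negative, advance = 25 mod 14 = 11 teeth = 11/14 turn
  gear 2: T2=15, direction=positive, advance = 25 mod 15 = 10 teeth = 10/15 turn
  gear 3: T3=17, direction=negative, advance = 25 mod 17 = 8 teeth = 8/17 turn
Gear 3: 25 mod 17 = 8
Fraction = 8 / 17 = 8/17 (gcd(8,17)=1) = 8/17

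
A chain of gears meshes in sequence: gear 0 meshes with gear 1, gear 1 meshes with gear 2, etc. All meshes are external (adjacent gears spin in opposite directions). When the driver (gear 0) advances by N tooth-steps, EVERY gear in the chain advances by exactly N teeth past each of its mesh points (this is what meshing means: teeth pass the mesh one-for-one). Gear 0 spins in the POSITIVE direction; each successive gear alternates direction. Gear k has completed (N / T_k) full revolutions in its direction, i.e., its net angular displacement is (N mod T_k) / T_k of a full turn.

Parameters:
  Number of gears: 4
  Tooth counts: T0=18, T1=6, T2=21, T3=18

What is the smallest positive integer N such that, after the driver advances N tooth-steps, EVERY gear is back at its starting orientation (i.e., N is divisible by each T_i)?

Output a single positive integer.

Answer: 126

Derivation:
Gear k returns to start when N is a multiple of T_k.
All gears at start simultaneously when N is a common multiple of [18, 6, 21, 18]; the smallest such N is lcm(18, 6, 21, 18).
Start: lcm = T0 = 18
Fold in T1=6: gcd(18, 6) = 6; lcm(18, 6) = 18 * 6 / 6 = 108 / 6 = 18
Fold in T2=21: gcd(18, 21) = 3; lcm(18, 21) = 18 * 21 / 3 = 378 / 3 = 126
Fold in T3=18: gcd(126, 18) = 18; lcm(126, 18) = 126 * 18 / 18 = 2268 / 18 = 126
Full cycle length = 126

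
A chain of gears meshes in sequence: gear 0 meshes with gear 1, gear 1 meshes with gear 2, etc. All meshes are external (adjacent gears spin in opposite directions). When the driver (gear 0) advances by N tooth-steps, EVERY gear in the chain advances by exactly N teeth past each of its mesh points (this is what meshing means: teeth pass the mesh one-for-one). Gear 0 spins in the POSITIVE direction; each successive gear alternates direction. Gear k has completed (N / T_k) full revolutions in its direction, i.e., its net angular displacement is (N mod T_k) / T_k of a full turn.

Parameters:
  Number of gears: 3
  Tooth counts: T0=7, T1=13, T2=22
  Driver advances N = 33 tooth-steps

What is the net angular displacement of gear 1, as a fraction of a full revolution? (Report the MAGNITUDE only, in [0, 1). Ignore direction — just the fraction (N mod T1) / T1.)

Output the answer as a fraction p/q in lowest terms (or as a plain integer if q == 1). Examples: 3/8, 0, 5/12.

Answer: 7/13

Derivation:
Chain of 3 gears, tooth counts: [7, 13, 22]
  gear 0: T0=7, direction=positive, advance = 33 mod 7 = 5 teeth = 5/7 turn
  gear 1: T1=13, direction=negative, advance = 33 mod 13 = 7 teeth = 7/13 turn
  gear 2: T2=22, direction=positive, advance = 33 mod 22 = 11 teeth = 11/22 turn
Gear 1: 33 mod 13 = 7
Fraction = 7 / 13 = 7/13 (gcd(7,13)=1) = 7/13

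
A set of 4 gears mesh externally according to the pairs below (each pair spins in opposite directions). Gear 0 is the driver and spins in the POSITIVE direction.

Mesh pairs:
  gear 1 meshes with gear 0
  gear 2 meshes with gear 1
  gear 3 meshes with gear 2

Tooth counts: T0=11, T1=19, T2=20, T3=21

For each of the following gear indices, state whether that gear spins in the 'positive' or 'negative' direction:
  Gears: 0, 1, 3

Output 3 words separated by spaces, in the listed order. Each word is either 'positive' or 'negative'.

Answer: positive negative negative

Derivation:
Gear 0 (driver): positive (depth 0)
  gear 1: meshes with gear 0 -> depth 1 -> negative (opposite of gear 0)
  gear 2: meshes with gear 1 -> depth 2 -> positive (opposite of gear 1)
  gear 3: meshes with gear 2 -> depth 3 -> negative (opposite of gear 2)
Queried indices 0, 1, 3 -> positive, negative, negative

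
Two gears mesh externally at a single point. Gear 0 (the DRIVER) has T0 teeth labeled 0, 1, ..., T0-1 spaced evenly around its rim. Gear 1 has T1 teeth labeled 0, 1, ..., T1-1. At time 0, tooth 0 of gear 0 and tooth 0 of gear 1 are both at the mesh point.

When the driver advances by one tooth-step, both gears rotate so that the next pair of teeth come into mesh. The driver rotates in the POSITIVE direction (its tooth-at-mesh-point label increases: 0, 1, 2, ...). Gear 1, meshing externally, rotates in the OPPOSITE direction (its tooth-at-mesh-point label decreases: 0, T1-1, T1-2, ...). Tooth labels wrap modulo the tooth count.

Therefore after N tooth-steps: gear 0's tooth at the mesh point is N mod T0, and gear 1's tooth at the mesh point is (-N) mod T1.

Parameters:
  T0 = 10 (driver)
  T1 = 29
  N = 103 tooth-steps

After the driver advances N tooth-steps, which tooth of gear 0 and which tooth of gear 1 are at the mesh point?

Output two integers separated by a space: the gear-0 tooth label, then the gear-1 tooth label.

Answer: 3 13

Derivation:
Gear 0 (driver, T0=10): tooth at mesh = N mod T0
  103 = 10 * 10 + 3, so 103 mod 10 = 3
  gear 0 tooth = 3
Gear 1 (driven, T1=29): tooth at mesh = (-N) mod T1
  103 = 3 * 29 + 16, so 103 mod 29 = 16
  (-103) mod 29 = (-16) mod 29 = 29 - 16 = 13
Mesh after 103 steps: gear-0 tooth 3 meets gear-1 tooth 13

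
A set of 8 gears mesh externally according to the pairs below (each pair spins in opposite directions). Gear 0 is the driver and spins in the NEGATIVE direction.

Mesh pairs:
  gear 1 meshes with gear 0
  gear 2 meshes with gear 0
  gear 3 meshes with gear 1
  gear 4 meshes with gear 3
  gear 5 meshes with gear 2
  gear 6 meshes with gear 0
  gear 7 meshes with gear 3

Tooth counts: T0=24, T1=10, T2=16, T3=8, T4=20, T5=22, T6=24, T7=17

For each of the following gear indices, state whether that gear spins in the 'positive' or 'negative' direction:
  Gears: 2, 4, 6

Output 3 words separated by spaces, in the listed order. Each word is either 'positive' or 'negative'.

Answer: positive positive positive

Derivation:
Gear 0 (driver): negative (depth 0)
  gear 1: meshes with gear 0 -> depth 1 -> positive (opposite of gear 0)
  gear 2: meshes with gear 0 -> depth 1 -> positive (opposite of gear 0)
  gear 3: meshes with gear 1 -> depth 2 -> negative (opposite of gear 1)
  gear 4: meshes with gear 3 -> depth 3 -> positive (opposite of gear 3)
  gear 5: meshes with gear 2 -> depth 2 -> negative (opposite of gear 2)
  gear 6: meshes with gear 0 -> depth 1 -> positive (opposite of gear 0)
  gear 7: meshes with gear 3 -> depth 3 -> positive (opposite of gear 3)
Queried indices 2, 4, 6 -> positive, positive, positive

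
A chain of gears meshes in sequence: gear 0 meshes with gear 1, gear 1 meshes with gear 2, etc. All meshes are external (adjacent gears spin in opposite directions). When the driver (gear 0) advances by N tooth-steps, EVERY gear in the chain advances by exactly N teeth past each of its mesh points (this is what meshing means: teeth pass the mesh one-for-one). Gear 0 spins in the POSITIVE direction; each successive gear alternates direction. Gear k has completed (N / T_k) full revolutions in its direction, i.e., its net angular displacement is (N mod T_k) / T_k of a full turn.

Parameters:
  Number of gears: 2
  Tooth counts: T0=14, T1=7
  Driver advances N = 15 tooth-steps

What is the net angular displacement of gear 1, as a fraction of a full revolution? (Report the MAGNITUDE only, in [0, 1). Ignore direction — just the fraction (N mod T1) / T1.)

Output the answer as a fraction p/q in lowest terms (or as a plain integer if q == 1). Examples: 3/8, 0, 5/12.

Answer: 1/7

Derivation:
Chain of 2 gears, tooth counts: [14, 7]
  gear 0: T0=14, direction=positive, advance = 15 mod 14 = 1 teeth = 1/14 turn
  gear 1: T1=7, direction=negative, advance = 15 mod 7 = 1 teeth = 1/7 turn
Gear 1: 15 mod 7 = 1
Fraction = 1 / 7 = 1/7 (gcd(1,7)=1) = 1/7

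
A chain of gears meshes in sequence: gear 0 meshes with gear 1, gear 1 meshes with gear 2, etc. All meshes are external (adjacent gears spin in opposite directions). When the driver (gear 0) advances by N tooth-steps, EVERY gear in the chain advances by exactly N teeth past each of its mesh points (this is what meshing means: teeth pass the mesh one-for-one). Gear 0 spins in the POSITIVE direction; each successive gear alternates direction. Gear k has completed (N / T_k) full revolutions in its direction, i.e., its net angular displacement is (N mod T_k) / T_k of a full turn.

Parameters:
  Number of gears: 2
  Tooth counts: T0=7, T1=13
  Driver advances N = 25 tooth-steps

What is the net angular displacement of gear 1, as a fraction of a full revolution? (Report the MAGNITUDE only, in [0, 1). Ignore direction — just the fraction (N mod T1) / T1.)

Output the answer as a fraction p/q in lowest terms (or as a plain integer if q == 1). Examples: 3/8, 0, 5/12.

Chain of 2 gears, tooth counts: [7, 13]
  gear 0: T0=7, direction=positive, advance = 25 mod 7 = 4 teeth = 4/7 turn
  gear 1: T1=13, direction=negative, advance = 25 mod 13 = 12 teeth = 12/13 turn
Gear 1: 25 mod 13 = 12
Fraction = 12 / 13 = 12/13 (gcd(12,13)=1) = 12/13

Answer: 12/13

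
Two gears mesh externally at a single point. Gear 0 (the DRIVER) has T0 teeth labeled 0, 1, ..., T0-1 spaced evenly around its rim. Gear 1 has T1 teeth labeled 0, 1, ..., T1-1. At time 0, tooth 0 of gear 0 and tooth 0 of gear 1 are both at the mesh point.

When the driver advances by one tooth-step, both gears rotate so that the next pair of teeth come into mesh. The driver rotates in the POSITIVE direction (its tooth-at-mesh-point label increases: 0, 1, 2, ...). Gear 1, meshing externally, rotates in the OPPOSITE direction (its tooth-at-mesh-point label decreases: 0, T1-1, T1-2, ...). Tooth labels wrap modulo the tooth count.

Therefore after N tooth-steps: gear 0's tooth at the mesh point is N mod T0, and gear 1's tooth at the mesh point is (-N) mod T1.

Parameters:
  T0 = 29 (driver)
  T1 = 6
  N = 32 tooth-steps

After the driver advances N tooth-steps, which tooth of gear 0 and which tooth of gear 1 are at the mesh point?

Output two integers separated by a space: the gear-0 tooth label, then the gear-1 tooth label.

Gear 0 (driver, T0=29): tooth at mesh = N mod T0
  32 = 1 * 29 + 3, so 32 mod 29 = 3
  gear 0 tooth = 3
Gear 1 (driven, T1=6): tooth at mesh = (-N) mod T1
  32 = 5 * 6 + 2, so 32 mod 6 = 2
  (-32) mod 6 = (-2) mod 6 = 6 - 2 = 4
Mesh after 32 steps: gear-0 tooth 3 meets gear-1 tooth 4

Answer: 3 4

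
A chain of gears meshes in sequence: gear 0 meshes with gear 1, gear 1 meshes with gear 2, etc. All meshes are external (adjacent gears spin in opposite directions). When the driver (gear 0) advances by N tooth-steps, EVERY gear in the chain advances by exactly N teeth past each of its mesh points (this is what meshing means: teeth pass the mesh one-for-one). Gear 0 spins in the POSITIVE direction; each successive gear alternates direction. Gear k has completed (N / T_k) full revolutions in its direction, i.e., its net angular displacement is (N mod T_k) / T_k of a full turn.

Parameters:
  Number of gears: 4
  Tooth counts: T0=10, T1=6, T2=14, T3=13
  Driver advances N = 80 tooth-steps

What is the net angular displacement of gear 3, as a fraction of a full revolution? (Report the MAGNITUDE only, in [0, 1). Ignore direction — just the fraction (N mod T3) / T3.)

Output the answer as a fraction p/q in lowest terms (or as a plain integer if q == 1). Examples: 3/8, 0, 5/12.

Answer: 2/13

Derivation:
Chain of 4 gears, tooth counts: [10, 6, 14, 13]
  gear 0: T0=10, direction=positive, advance = 80 mod 10 = 0 teeth = 0/10 turn
  gear 1: T1=6, direction=negative, advance = 80 mod 6 = 2 teeth = 2/6 turn
  gear 2: T2=14, direction=positive, advance = 80 mod 14 = 10 teeth = 10/14 turn
  gear 3: T3=13, direction=negative, advance = 80 mod 13 = 2 teeth = 2/13 turn
Gear 3: 80 mod 13 = 2
Fraction = 2 / 13 = 2/13 (gcd(2,13)=1) = 2/13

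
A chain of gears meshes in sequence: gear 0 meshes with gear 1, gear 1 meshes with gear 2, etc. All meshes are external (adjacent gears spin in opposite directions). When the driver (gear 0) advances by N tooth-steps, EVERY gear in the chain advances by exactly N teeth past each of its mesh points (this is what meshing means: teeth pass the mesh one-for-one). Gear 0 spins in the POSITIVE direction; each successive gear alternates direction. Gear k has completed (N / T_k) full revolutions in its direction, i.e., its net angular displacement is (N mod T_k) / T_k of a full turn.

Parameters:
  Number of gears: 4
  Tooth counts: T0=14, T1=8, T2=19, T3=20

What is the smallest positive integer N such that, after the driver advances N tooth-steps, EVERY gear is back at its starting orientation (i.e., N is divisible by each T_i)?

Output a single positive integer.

Answer: 5320

Derivation:
Gear k returns to start when N is a multiple of T_k.
All gears at start simultaneously when N is a common multiple of [14, 8, 19, 20]; the smallest such N is lcm(14, 8, 19, 20).
Start: lcm = T0 = 14
Fold in T1=8: gcd(14, 8) = 2; lcm(14, 8) = 14 * 8 / 2 = 112 / 2 = 56
Fold in T2=19: gcd(56, 19) = 1; lcm(56, 19) = 56 * 19 / 1 = 1064 / 1 = 1064
Fold in T3=20: gcd(1064, 20) = 4; lcm(1064, 20) = 1064 * 20 / 4 = 21280 / 4 = 5320
Full cycle length = 5320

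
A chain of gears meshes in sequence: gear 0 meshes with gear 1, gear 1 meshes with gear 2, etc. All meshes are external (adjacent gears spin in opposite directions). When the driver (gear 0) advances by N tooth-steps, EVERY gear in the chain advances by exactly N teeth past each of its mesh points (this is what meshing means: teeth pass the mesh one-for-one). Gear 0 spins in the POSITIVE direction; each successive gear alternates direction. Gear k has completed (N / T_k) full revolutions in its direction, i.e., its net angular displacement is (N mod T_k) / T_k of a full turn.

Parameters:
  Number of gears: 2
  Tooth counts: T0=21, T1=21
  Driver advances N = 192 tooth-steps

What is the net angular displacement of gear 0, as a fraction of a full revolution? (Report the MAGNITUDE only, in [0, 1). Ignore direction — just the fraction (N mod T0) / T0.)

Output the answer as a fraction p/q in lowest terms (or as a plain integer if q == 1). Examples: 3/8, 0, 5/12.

Chain of 2 gears, tooth counts: [21, 21]
  gear 0: T0=21, direction=positive, advance = 192 mod 21 = 3 teeth = 3/21 turn
  gear 1: T1=21, direction=negative, advance = 192 mod 21 = 3 teeth = 3/21 turn
Gear 0: 192 mod 21 = 3
Fraction = 3 / 21 = 1/7 (gcd(3,21)=3) = 1/7

Answer: 1/7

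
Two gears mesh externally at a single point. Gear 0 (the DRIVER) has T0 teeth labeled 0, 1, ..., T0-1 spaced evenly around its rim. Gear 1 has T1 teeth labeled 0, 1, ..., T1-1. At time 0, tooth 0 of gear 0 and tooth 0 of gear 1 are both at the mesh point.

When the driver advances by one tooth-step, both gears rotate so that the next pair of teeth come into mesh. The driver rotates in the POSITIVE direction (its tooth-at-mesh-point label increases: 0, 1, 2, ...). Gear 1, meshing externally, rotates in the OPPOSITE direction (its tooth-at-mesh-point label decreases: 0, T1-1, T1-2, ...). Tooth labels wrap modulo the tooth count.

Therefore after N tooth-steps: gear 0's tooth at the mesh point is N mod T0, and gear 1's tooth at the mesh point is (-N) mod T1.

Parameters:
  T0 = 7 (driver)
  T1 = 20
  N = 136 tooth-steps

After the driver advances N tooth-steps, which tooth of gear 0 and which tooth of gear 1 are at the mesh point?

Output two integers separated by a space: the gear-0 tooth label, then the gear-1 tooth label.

Gear 0 (driver, T0=7): tooth at mesh = N mod T0
  136 = 19 * 7 + 3, so 136 mod 7 = 3
  gear 0 tooth = 3
Gear 1 (driven, T1=20): tooth at mesh = (-N) mod T1
  136 = 6 * 20 + 16, so 136 mod 20 = 16
  (-136) mod 20 = (-16) mod 20 = 20 - 16 = 4
Mesh after 136 steps: gear-0 tooth 3 meets gear-1 tooth 4

Answer: 3 4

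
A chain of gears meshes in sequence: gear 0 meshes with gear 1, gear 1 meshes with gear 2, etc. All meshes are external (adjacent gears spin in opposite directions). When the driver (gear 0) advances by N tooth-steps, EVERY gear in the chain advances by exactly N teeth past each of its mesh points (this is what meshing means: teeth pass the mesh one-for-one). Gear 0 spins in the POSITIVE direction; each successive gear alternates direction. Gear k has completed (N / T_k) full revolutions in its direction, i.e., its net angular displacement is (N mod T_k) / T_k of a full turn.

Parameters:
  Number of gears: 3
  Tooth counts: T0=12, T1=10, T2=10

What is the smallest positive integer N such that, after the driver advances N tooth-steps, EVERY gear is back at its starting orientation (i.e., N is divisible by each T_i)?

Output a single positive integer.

Answer: 60

Derivation:
Gear k returns to start when N is a multiple of T_k.
All gears at start simultaneously when N is a common multiple of [12, 10, 10]; the smallest such N is lcm(12, 10, 10).
Start: lcm = T0 = 12
Fold in T1=10: gcd(12, 10) = 2; lcm(12, 10) = 12 * 10 / 2 = 120 / 2 = 60
Fold in T2=10: gcd(60, 10) = 10; lcm(60, 10) = 60 * 10 / 10 = 600 / 10 = 60
Full cycle length = 60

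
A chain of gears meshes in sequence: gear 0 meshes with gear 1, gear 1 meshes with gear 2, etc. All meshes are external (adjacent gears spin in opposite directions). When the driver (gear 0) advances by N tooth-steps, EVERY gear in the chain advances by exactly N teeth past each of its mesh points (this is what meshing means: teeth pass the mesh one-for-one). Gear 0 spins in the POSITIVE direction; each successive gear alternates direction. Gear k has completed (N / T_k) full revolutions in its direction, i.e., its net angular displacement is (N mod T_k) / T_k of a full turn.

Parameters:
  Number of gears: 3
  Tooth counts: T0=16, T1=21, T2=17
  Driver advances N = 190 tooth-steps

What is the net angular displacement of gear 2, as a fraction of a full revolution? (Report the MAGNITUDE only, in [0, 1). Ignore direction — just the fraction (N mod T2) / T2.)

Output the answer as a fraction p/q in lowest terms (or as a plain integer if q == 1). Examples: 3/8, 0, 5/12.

Answer: 3/17

Derivation:
Chain of 3 gears, tooth counts: [16, 21, 17]
  gear 0: T0=16, direction=positive, advance = 190 mod 16 = 14 teeth = 14/16 turn
  gear 1: T1=21, direction=negative, advance = 190 mod 21 = 1 teeth = 1/21 turn
  gear 2: T2=17, direction=positive, advance = 190 mod 17 = 3 teeth = 3/17 turn
Gear 2: 190 mod 17 = 3
Fraction = 3 / 17 = 3/17 (gcd(3,17)=1) = 3/17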